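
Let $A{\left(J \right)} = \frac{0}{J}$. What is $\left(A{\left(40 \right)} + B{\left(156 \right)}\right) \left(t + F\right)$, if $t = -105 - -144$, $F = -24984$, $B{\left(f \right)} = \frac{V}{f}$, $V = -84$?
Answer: $\frac{174615}{13} \approx 13432.0$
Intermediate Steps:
$B{\left(f \right)} = - \frac{84}{f}$
$A{\left(J \right)} = 0$
$t = 39$ ($t = -105 + 144 = 39$)
$\left(A{\left(40 \right)} + B{\left(156 \right)}\right) \left(t + F\right) = \left(0 - \frac{84}{156}\right) \left(39 - 24984\right) = \left(0 - \frac{7}{13}\right) \left(-24945\right) = \left(- \frac{7}{13}\right) \left(-24945\right) = \frac{174615}{13}$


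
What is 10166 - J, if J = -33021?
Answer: 43187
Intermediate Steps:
10166 - J = 10166 - 1*(-33021) = 10166 + 33021 = 43187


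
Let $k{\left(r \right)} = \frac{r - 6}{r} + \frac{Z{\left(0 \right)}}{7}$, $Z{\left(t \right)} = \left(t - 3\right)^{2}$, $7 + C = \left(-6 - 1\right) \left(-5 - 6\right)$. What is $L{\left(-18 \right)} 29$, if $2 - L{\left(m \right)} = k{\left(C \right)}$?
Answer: $- \frac{29}{5} \approx -5.8$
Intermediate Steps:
$C = 70$ ($C = -7 + \left(-6 - 1\right) \left(-5 - 6\right) = -7 - -77 = -7 + 77 = 70$)
$Z{\left(t \right)} = \left(-3 + t\right)^{2}$
$k{\left(r \right)} = \frac{9}{7} + \frac{-6 + r}{r}$ ($k{\left(r \right)} = \frac{r - 6}{r} + \frac{\left(-3 + 0\right)^{2}}{7} = \frac{r - 6}{r} + \left(-3\right)^{2} \cdot \frac{1}{7} = \frac{-6 + r}{r} + 9 \cdot \frac{1}{7} = \frac{-6 + r}{r} + \frac{9}{7} = \frac{9}{7} + \frac{-6 + r}{r}$)
$L{\left(m \right)} = - \frac{1}{5}$ ($L{\left(m \right)} = 2 - \left(\frac{16}{7} - \frac{6}{70}\right) = 2 - \left(\frac{16}{7} - \frac{3}{35}\right) = 2 - \frac{11}{5} = - \frac{1}{5}$)
$L{\left(-18 \right)} 29 = \left(- \frac{1}{5}\right) 29 = - \frac{29}{5}$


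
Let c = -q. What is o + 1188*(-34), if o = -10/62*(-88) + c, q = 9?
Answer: -1251991/31 ≈ -40387.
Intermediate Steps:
c = -9 (c = -1*9 = -9)
o = 161/31 (o = -10/62*(-88) - 9 = -10*1/62*(-88) - 9 = -5/31*(-88) - 9 = 440/31 - 9 = 161/31 ≈ 5.1936)
o + 1188*(-34) = 161/31 + 1188*(-34) = 161/31 - 40392 = -1251991/31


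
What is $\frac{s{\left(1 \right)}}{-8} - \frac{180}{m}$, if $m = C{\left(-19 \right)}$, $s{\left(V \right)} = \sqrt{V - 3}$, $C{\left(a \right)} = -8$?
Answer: $\frac{45}{2} - \frac{i \sqrt{2}}{8} \approx 22.5 - 0.17678 i$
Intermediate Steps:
$s{\left(V \right)} = \sqrt{-3 + V}$
$m = -8$
$\frac{s{\left(1 \right)}}{-8} - \frac{180}{m} = \frac{\sqrt{-3 + 1}}{-8} - \frac{180}{-8} = \sqrt{-2} \left(- \frac{1}{8}\right) - - \frac{45}{2} = i \sqrt{2} \left(- \frac{1}{8}\right) + \frac{45}{2} = - \frac{i \sqrt{2}}{8} + \frac{45}{2} = \frac{45}{2} - \frac{i \sqrt{2}}{8}$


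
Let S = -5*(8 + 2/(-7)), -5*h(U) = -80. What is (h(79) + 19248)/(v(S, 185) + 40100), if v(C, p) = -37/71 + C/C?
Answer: 683872/1423567 ≈ 0.48039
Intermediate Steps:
h(U) = 16 (h(U) = -⅕*(-80) = 16)
S = -270/7 (S = -5*(8 + 2*(-⅐)) = -5*(8 - 2/7) = -5*54/7 = -270/7 ≈ -38.571)
v(C, p) = 34/71 (v(C, p) = -37*1/71 + 1 = -37/71 + 1 = 34/71)
(h(79) + 19248)/(v(S, 185) + 40100) = (16 + 19248)/(34/71 + 40100) = 19264/(2847134/71) = 19264*(71/2847134) = 683872/1423567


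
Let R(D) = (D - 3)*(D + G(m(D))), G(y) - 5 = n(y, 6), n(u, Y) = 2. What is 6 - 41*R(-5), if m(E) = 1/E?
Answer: 662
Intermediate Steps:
G(y) = 7 (G(y) = 5 + 2 = 7)
R(D) = (-3 + D)*(7 + D) (R(D) = (D - 3)*(D + 7) = (-3 + D)*(7 + D))
6 - 41*R(-5) = 6 - 41*(-21 + (-5)² + 4*(-5)) = 6 - 41*(-21 + 25 - 20) = 6 - 41*(-16) = 6 + 656 = 662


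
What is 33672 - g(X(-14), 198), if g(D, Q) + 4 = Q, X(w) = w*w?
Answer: 33478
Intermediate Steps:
X(w) = w²
g(D, Q) = -4 + Q
33672 - g(X(-14), 198) = 33672 - (-4 + 198) = 33672 - 1*194 = 33672 - 194 = 33478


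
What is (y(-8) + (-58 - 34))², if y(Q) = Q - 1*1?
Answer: 10201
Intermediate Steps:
y(Q) = -1 + Q (y(Q) = Q - 1 = -1 + Q)
(y(-8) + (-58 - 34))² = ((-1 - 8) + (-58 - 34))² = (-9 - 92)² = (-101)² = 10201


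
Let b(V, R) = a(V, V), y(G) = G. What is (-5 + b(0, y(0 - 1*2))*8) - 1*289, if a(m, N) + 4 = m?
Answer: -326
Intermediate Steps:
a(m, N) = -4 + m
b(V, R) = -4 + V
(-5 + b(0, y(0 - 1*2))*8) - 1*289 = (-5 + (-4 + 0)*8) - 1*289 = (-5 - 4*8) - 289 = (-5 - 32) - 289 = -37 - 289 = -326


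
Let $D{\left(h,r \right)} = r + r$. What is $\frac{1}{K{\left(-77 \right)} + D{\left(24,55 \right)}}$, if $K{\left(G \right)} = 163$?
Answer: $\frac{1}{273} \approx 0.003663$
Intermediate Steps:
$D{\left(h,r \right)} = 2 r$
$\frac{1}{K{\left(-77 \right)} + D{\left(24,55 \right)}} = \frac{1}{163 + 2 \cdot 55} = \frac{1}{163 + 110} = \frac{1}{273}$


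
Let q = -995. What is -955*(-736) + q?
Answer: 701885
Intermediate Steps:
-955*(-736) + q = -955*(-736) - 995 = 702880 - 995 = 701885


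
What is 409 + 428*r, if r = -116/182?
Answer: 12395/91 ≈ 136.21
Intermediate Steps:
r = -58/91 (r = -116*1/182 = -58/91 ≈ -0.63736)
409 + 428*r = 409 + 428*(-58/91) = 409 - 24824/91 = 12395/91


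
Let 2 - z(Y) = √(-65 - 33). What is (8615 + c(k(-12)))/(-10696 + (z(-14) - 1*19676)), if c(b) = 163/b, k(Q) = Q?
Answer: -1567350145/5534021988 + 722519*I*√2/11068043976 ≈ -0.28322 + 9.2319e-5*I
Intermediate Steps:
z(Y) = 2 - 7*I*√2 (z(Y) = 2 - √(-65 - 33) = 2 - √(-98) = 2 - 7*I*√2)
(8615 + c(k(-12)))/(-10696 + (z(-14) - 1*19676)) = (8615 + 163/(-12))/(-10696 + ((2 - 7*I*√2) - 1*19676)) = (8615 + 163*(-1/12))/(-10696 + ((2 - 7*I*√2) - 19676)) = (8615 - 163/12)/(-10696 + (-19674 - 7*I*√2)) = 103217/(12*(-30370 - 7*I*√2))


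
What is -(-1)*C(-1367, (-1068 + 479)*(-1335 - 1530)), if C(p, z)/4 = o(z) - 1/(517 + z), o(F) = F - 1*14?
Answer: 5696908845882/844001 ≈ 6.7499e+6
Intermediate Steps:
o(F) = -14 + F (o(F) = F - 14 = -14 + F)
C(p, z) = -56 - 4/(517 + z) + 4*z (C(p, z) = 4*((-14 + z) - 1/(517 + z)) = 4*(-14 + z - 1/(517 + z)) = -56 - 4/(517 + z) + 4*z)
-(-1)*C(-1367, (-1068 + 479)*(-1335 - 1530)) = -(-1)*4*(-7239 + ((-1068 + 479)*(-1335 - 1530))² + 503*((-1068 + 479)*(-1335 - 1530)))/(517 + (-1068 + 479)*(-1335 - 1530)) = -(-1)*4*(-7239 + (-589*(-2865))² + 503*(-589*(-2865)))/(517 - 589*(-2865)) = -(-1)*4*(-7239 + 1687485² + 503*1687485)/(517 + 1687485) = -(-1)*4*(-7239 + 2847605625225 + 848804955)/1688002 = -(-1)*4*(1/1688002)*2848454422941 = -(-1)*5696908845882/844001 = -1*(-5696908845882/844001) = 5696908845882/844001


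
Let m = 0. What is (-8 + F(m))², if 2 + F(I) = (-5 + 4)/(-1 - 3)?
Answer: 1521/16 ≈ 95.063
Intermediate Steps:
F(I) = -7/4 (F(I) = -2 + (-5 + 4)/(-1 - 3) = -2 - 1/(-4) = -2 - 1*(-¼) = -2 + ¼ = -7/4)
(-8 + F(m))² = (-8 - 7/4)² = (-39/4)² = 1521/16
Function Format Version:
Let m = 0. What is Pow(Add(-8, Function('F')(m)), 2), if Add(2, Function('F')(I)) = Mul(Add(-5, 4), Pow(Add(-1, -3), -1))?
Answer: Rational(1521, 16) ≈ 95.063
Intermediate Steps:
Function('F')(I) = Rational(-7, 4) (Function('F')(I) = Add(-2, Mul(Add(-5, 4), Pow(Add(-1, -3), -1))) = Add(-2, Mul(-1, Pow(-4, -1))) = Add(-2, Mul(-1, Rational(-1, 4))) = Add(-2, Rational(1, 4)) = Rational(-7, 4))
Pow(Add(-8, Function('F')(m)), 2) = Pow(Add(-8, Rational(-7, 4)), 2) = Pow(Rational(-39, 4), 2) = Rational(1521, 16)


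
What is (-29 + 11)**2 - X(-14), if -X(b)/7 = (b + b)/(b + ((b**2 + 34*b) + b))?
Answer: 3571/11 ≈ 324.64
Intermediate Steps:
X(b) = -14*b/(b**2 + 36*b) (X(b) = -7*(b + b)/(b + ((b**2 + 34*b) + b)) = -7*2*b/(b + (b**2 + 35*b)) = -7*2*b/(b**2 + 36*b) = -14*b/(b**2 + 36*b))
(-29 + 11)**2 - X(-14) = (-29 + 11)**2 - (-14)/(36 - 14) = (-18)**2 - (-14)/22 = 324 - (-14)/22 = 324 - 1*(-7/11) = 324 + 7/11 = 3571/11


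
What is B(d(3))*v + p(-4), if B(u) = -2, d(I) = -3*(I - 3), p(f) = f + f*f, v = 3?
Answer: 6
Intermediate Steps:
p(f) = f + f**2
d(I) = 9 - 3*I (d(I) = -3*(-3 + I) = 9 - 3*I)
B(d(3))*v + p(-4) = -2*3 - 4*(1 - 4) = -6 - 4*(-3) = -6 + 12 = 6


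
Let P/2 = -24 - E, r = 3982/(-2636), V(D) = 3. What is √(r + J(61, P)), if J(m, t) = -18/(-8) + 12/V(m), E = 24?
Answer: 31*√8567/1318 ≈ 2.1770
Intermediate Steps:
r = -1991/1318 (r = 3982*(-1/2636) = -1991/1318 ≈ -1.5106)
P = -96 (P = 2*(-24 - 1*24) = 2*(-24 - 24) = 2*(-48) = -96)
J(m, t) = 25/4 (J(m, t) = -18/(-8) + 12/3 = -18*(-⅛) + 12*(⅓) = 9/4 + 4 = 25/4)
√(r + J(61, P)) = √(-1991/1318 + 25/4) = √(12493/2636) = 31*√8567/1318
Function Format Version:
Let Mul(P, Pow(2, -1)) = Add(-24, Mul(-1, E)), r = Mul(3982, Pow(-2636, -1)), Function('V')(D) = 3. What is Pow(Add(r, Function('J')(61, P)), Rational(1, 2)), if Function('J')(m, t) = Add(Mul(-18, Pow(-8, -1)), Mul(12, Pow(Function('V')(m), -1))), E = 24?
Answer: Mul(Rational(31, 1318), Pow(8567, Rational(1, 2))) ≈ 2.1770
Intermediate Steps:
r = Rational(-1991, 1318) (r = Mul(3982, Rational(-1, 2636)) = Rational(-1991, 1318) ≈ -1.5106)
P = -96 (P = Mul(2, Add(-24, Mul(-1, 24))) = Mul(2, Add(-24, -24)) = Mul(2, -48) = -96)
Function('J')(m, t) = Rational(25, 4) (Function('J')(m, t) = Add(Mul(-18, Pow(-8, -1)), Mul(12, Pow(3, -1))) = Add(Mul(-18, Rational(-1, 8)), Mul(12, Rational(1, 3))) = Add(Rational(9, 4), 4) = Rational(25, 4))
Pow(Add(r, Function('J')(61, P)), Rational(1, 2)) = Pow(Add(Rational(-1991, 1318), Rational(25, 4)), Rational(1, 2)) = Pow(Rational(12493, 2636), Rational(1, 2)) = Mul(Rational(31, 1318), Pow(8567, Rational(1, 2)))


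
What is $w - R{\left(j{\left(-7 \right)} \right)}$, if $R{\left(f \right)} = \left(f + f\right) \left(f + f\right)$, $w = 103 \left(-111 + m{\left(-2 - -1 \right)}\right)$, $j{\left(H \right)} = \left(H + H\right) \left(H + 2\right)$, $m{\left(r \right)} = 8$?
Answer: $-30209$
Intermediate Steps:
$j{\left(H \right)} = 2 H \left(2 + H\right)$
$w = -10609$ ($w = 103 \left(-111 + 8\right) = 103 \left(-103\right) = -10609$)
$R{\left(f \right)} = 4 f^{2}$ ($R{\left(f \right)} = 2 f 2 f = 4 f^{2}$)
$w - R{\left(j{\left(-7 \right)} \right)} = -10609 - 4 \left(2 \left(-7\right) \left(2 - 7\right)\right)^{2} = -10609 - 4 \left(2 \left(-7\right) \left(-5\right)\right)^{2} = -10609 - 4 \cdot 70^{2} = -10609 - 4 \cdot 4900 = -10609 - 19600 = -30209$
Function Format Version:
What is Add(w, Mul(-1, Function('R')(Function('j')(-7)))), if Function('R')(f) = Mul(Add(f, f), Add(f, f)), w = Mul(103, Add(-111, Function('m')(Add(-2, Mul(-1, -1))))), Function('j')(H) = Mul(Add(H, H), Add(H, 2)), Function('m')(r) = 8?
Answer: -30209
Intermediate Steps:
Function('j')(H) = Mul(2, H, Add(2, H)) (Function('j')(H) = Mul(Mul(2, H), Add(2, H)) = Mul(2, H, Add(2, H)))
w = -10609 (w = Mul(103, Add(-111, 8)) = Mul(103, -103) = -10609)
Function('R')(f) = Mul(4, Pow(f, 2)) (Function('R')(f) = Mul(Mul(2, f), Mul(2, f)) = Mul(4, Pow(f, 2)))
Add(w, Mul(-1, Function('R')(Function('j')(-7)))) = Add(-10609, Mul(-1, Mul(4, Pow(Mul(2, -7, Add(2, -7)), 2)))) = Add(-10609, Mul(-1, Mul(4, Pow(Mul(2, -7, -5), 2)))) = Add(-10609, Mul(-1, Mul(4, Pow(70, 2)))) = Add(-10609, Mul(-1, Mul(4, 4900))) = Add(-10609, Mul(-1, 19600)) = Add(-10609, -19600) = -30209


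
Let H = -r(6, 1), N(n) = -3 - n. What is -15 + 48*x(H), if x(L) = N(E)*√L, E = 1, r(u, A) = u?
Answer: -15 - 192*I*√6 ≈ -15.0 - 470.3*I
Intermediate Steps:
H = -6 (H = -1*6 = -6)
x(L) = -4*√L (x(L) = (-3 - 1*1)*√L = (-3 - 1)*√L = -4*√L)
-15 + 48*x(H) = -15 + 48*(-4*I*√6) = -15 - 192*I*√6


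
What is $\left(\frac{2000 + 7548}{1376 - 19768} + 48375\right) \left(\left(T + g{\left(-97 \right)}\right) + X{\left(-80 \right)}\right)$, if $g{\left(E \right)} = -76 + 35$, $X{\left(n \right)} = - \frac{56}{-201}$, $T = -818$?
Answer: $- \frac{52091412797}{1254} \approx -4.154 \cdot 10^{7}$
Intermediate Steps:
$X{\left(n \right)} = \frac{56}{201}$ ($X{\left(n \right)} = \left(-56\right) \left(- \frac{1}{201}\right) = \frac{56}{201}$)
$g{\left(E \right)} = -41$
$\left(\frac{2000 + 7548}{1376 - 19768} + 48375\right) \left(\left(T + g{\left(-97 \right)}\right) + X{\left(-80 \right)}\right) = \left(\frac{2000 + 7548}{1376 - 19768} + 48375\right) \left(\left(-818 - 41\right) + \frac{56}{201}\right) = \left(\frac{9548}{-18392} + 48375\right) \left(-859 + \frac{56}{201}\right) = \left(9548 \left(- \frac{1}{18392}\right) + 48375\right) \left(- \frac{172603}{201}\right) = \left(- \frac{217}{418} + 48375\right) \left(- \frac{172603}{201}\right) = \frac{20220533}{418} \left(- \frac{172603}{201}\right) = - \frac{52091412797}{1254}$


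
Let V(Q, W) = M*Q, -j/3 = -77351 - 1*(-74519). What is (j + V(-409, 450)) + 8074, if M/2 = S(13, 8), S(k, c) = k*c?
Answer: -68502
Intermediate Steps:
S(k, c) = c*k
M = 208 (M = 2*(8*13) = 2*104 = 208)
j = 8496 (j = -3*(-77351 - 1*(-74519)) = -3*(-77351 + 74519) = -3*(-2832) = 8496)
V(Q, W) = 208*Q
(j + V(-409, 450)) + 8074 = (8496 + 208*(-409)) + 8074 = (8496 - 85072) + 8074 = -76576 + 8074 = -68502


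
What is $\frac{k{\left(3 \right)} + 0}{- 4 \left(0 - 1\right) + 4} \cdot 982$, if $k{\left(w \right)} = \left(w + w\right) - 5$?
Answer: $\frac{491}{4} \approx 122.75$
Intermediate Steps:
$k{\left(w \right)} = -5 + 2 w$ ($k{\left(w \right)} = 2 w - 5 = -5 + 2 w$)
$\frac{k{\left(3 \right)} + 0}{- 4 \left(0 - 1\right) + 4} \cdot 982 = \frac{\left(-5 + 2 \cdot 3\right) + 0}{- 4 \left(0 - 1\right) + 4} \cdot 982 = \frac{\left(-5 + 6\right) + 0}{\left(-4\right) \left(-1\right) + 4} \cdot 982 = \frac{1 + 0}{4 + 4} \cdot 982 = 1 \cdot \frac{1}{8} \cdot 982 = \frac{1}{8} \cdot 982 = \frac{491}{4}$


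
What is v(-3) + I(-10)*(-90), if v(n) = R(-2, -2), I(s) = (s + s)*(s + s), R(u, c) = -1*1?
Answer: -36001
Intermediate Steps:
R(u, c) = -1
I(s) = 4*s² (I(s) = (2*s)*(2*s) = 4*s²)
v(n) = -1
v(-3) + I(-10)*(-90) = -1 + (4*(-10)²)*(-90) = -1 + (4*100)*(-90) = -1 + 400*(-90) = -1 - 36000 = -36001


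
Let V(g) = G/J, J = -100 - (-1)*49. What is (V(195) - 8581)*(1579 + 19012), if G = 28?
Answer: -9011836469/51 ≈ -1.7670e+8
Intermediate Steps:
J = -51 (J = -100 - 1*(-49) = -100 + 49 = -51)
V(g) = -28/51 (V(g) = 28/(-51) = 28*(-1/51) = -28/51)
(V(195) - 8581)*(1579 + 19012) = (-28/51 - 8581)*(1579 + 19012) = -437659/51*20591 = -9011836469/51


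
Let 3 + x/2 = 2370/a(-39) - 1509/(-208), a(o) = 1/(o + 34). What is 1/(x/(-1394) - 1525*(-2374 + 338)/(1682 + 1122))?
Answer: 101628176/114261200015 ≈ 0.00088944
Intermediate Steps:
a(o) = 1/(34 + o)
x = -2463915/104 (x = -6 + 2*(2370/(1/(34 - 39)) - 1509/(-208)) = -6 + 2*(2370/(1/(-5)) - 1509*(-1/208)) = -6 + 2*(2370/(-⅕) + 1509/208) = -6 + 2*(2370*(-5) + 1509/208) = -6 + 2*(-11850 + 1509/208) = -6 + 2*(-2463291/208) = -6 - 2463291/104 = -2463915/104 ≈ -23692.)
1/(x/(-1394) - 1525*(-2374 + 338)/(1682 + 1122)) = 1/(-2463915/104/(-1394) - 1525*(-2374 + 338)/(1682 + 1122)) = 1/(-2463915/104*(-1/1394) - 1525/(2804/(-2036))) = 1/(2463915/144976 - 1525/(2804*(-1/2036))) = 1/(2463915/144976 - 1525/(-701/509)) = 1/(2463915/144976 - 1525*(-509/701)) = 1/(2463915/144976 + 776225/701) = 1/(114261200015/101628176) = 101628176/114261200015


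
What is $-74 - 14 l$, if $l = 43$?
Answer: $-676$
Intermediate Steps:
$-74 - 14 l = -74 - 602 = -676$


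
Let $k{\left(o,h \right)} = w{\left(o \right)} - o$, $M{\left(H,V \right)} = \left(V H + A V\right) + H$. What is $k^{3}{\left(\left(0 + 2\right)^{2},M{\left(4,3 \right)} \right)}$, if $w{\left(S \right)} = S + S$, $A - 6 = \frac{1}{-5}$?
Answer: $64$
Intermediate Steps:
$A = \frac{29}{5}$ ($A = 6 + \frac{1}{-5} = 6 - \frac{1}{5} = \frac{29}{5} \approx 5.8$)
$w{\left(S \right)} = 2 S$
$M{\left(H,V \right)} = H + \frac{29 V}{5} + H V$ ($M{\left(H,V \right)} = \left(V H + \frac{29 V}{5}\right) + H = \left(H V + \frac{29 V}{5}\right) + H = \left(\frac{29 V}{5} + H V\right) + H = H + \frac{29 V}{5} + H V$)
$k{\left(o,h \right)} = o$ ($k{\left(o,h \right)} = 2 o - o = o$)
$k^{3}{\left(\left(0 + 2\right)^{2},M{\left(4,3 \right)} \right)} = \left(\left(0 + 2\right)^{2}\right)^{3} = \left(2^{2}\right)^{3} = 4^{3} = 64$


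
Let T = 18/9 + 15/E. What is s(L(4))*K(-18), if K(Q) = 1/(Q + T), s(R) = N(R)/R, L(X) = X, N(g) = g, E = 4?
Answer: -4/49 ≈ -0.081633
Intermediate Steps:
T = 23/4 (T = 18/9 + 15/4 = 18*(⅑) + 15*(¼) = 2 + 15/4 = 23/4 ≈ 5.7500)
s(R) = 1 (s(R) = R/R = 1)
K(Q) = 1/(23/4 + Q) (K(Q) = 1/(Q + 23/4) = 1/(23/4 + Q))
s(L(4))*K(-18) = 1*(4/(23 + 4*(-18))) = 1*(4/(23 - 72)) = 1*(4/(-49)) = 1*(4*(-1/49)) = 1*(-4/49) = -4/49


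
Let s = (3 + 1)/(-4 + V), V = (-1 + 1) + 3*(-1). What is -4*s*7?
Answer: 16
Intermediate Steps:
V = -3 (V = 0 - 3 = -3)
s = -4/7 (s = (3 + 1)/(-4 - 3) = 4/(-7) = 4*(-1/7) = -4/7 ≈ -0.57143)
-4*s*7 = -4*(-4/7)*7 = (16/7)*7 = 16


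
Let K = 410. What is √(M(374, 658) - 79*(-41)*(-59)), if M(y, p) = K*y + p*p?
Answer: √395203 ≈ 628.65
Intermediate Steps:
M(y, p) = p² + 410*y (M(y, p) = 410*y + p*p = 410*y + p² = p² + 410*y)
√(M(374, 658) - 79*(-41)*(-59)) = √((658² + 410*374) - 79*(-41)*(-59)) = √((432964 + 153340) + 3239*(-59)) = √(586304 - 191101) = √395203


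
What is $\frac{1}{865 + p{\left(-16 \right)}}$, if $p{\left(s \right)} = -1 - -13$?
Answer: $\frac{1}{877} \approx 0.0011403$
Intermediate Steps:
$p{\left(s \right)} = 12$ ($p{\left(s \right)} = -1 + 13 = 12$)
$\frac{1}{865 + p{\left(-16 \right)}} = \frac{1}{865 + 12} = \frac{1}{877}$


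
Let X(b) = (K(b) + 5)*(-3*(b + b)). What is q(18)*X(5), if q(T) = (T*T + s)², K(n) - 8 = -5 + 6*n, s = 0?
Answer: -119672640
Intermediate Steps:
K(n) = 3 + 6*n (K(n) = 8 + (-5 + 6*n) = 3 + 6*n)
X(b) = -6*b*(8 + 6*b) (X(b) = ((3 + 6*b) + 5)*(-3*(b + b)) = (8 + 6*b)*(-6*b) = -6*b*(8 + 6*b))
q(T) = T⁴ (q(T) = (T*T + 0)² = (T² + 0)² = (T²)² = T⁴)
q(18)*X(5) = 18⁴*(-12*5*(4 + 3*5)) = 104976*(-12*5*(4 + 15)) = 104976*(-12*5*19) = 104976*(-1140) = -119672640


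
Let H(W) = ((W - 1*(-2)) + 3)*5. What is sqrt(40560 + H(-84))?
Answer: sqrt(40165) ≈ 200.41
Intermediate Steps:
H(W) = 25 + 5*W (H(W) = ((W + 2) + 3)*5 = ((2 + W) + 3)*5 = (5 + W)*5 = 25 + 5*W)
sqrt(40560 + H(-84)) = sqrt(40560 + (25 + 5*(-84))) = sqrt(40560 + (25 - 420)) = sqrt(40560 - 395) = sqrt(40165)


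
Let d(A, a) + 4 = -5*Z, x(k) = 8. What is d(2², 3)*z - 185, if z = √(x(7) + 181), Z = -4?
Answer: -185 + 48*√21 ≈ 34.964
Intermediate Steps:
d(A, a) = 16 (d(A, a) = -4 - 5*(-4) = -4 + 20 = 16)
z = 3*√21 (z = √(8 + 181) = √189 = 3*√21 ≈ 13.748)
d(2², 3)*z - 185 = 16*(3*√21) - 185 = 48*√21 - 185 = -185 + 48*√21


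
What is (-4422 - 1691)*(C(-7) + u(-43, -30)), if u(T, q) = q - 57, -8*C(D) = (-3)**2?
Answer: 4309665/8 ≈ 5.3871e+5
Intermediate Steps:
C(D) = -9/8 (C(D) = -1/8*(-3)**2 = -1/8*9 = -9/8)
u(T, q) = -57 + q
(-4422 - 1691)*(C(-7) + u(-43, -30)) = (-4422 - 1691)*(-9/8 + (-57 - 30)) = -6113*(-9/8 - 87) = -6113*(-705/8) = 4309665/8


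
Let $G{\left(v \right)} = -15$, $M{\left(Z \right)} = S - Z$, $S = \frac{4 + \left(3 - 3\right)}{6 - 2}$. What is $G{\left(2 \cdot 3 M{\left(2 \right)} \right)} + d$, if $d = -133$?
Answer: $-148$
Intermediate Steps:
$S = 1$ ($S = \frac{4 + \left(3 - 3\right)}{4} = \left(4 + 0\right) \frac{1}{4} = 4 \cdot \frac{1}{4} = 1$)
$M{\left(Z \right)} = 1 - Z$
$G{\left(2 \cdot 3 M{\left(2 \right)} \right)} + d = -15 - 133 = -148$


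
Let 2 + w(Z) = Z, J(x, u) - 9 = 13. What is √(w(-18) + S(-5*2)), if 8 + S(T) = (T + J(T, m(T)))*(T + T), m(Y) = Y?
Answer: 2*I*√67 ≈ 16.371*I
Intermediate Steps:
J(x, u) = 22 (J(x, u) = 9 + 13 = 22)
S(T) = -8 + 2*T*(22 + T) (S(T) = -8 + (T + 22)*(T + T) = -8 + (22 + T)*(2*T) = -8 + 2*T*(22 + T))
w(Z) = -2 + Z
√(w(-18) + S(-5*2)) = √((-2 - 18) + (-8 + 2*(-5*2)² + 44*(-5*2))) = √(-20 + (-8 + 2*(-10)² + 44*(-10))) = √(-20 + (-8 + 2*100 - 440)) = √(-20 + (-8 + 200 - 440)) = √(-20 - 248) = √(-268) = 2*I*√67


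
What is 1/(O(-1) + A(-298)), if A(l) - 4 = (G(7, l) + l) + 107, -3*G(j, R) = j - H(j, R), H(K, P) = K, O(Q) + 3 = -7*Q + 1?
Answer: -1/182 ≈ -0.0054945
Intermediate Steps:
O(Q) = -2 - 7*Q (O(Q) = -3 + (-7*Q + 1) = -3 + (1 - 7*Q) = -2 - 7*Q)
G(j, R) = 0 (G(j, R) = -(j - j)/3 = -1/3*0 = 0)
A(l) = 111 + l (A(l) = 4 + ((0 + l) + 107) = 4 + (l + 107) = 4 + (107 + l) = 111 + l)
1/(O(-1) + A(-298)) = 1/((-2 - 7*(-1)) + (111 - 298)) = 1/((-2 + 7) - 187) = 1/(5 - 187) = 1/(-182) = -1/182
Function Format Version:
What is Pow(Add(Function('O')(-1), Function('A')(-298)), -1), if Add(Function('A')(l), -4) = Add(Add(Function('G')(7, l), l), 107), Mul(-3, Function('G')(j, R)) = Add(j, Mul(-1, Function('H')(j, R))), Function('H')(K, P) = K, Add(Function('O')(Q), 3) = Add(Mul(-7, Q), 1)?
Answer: Rational(-1, 182) ≈ -0.0054945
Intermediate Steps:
Function('O')(Q) = Add(-2, Mul(-7, Q)) (Function('O')(Q) = Add(-3, Add(Mul(-7, Q), 1)) = Add(-3, Add(1, Mul(-7, Q))) = Add(-2, Mul(-7, Q)))
Function('G')(j, R) = 0 (Function('G')(j, R) = Mul(Rational(-1, 3), Add(j, Mul(-1, j))) = Mul(Rational(-1, 3), 0) = 0)
Function('A')(l) = Add(111, l) (Function('A')(l) = Add(4, Add(Add(0, l), 107)) = Add(4, Add(l, 107)) = Add(4, Add(107, l)) = Add(111, l))
Pow(Add(Function('O')(-1), Function('A')(-298)), -1) = Pow(Add(Add(-2, Mul(-7, -1)), Add(111, -298)), -1) = Pow(Add(Add(-2, 7), -187), -1) = Pow(Add(5, -187), -1) = Pow(-182, -1) = Rational(-1, 182)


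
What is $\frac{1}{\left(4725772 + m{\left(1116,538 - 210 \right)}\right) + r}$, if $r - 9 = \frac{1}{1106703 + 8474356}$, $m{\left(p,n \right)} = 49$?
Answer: $\frac{9581059}{45278456053971} \approx 2.116 \cdot 10^{-7}$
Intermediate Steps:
$r = \frac{86229532}{9581059}$ ($r = 9 + \frac{1}{1106703 + 8474356} = 9 + \frac{1}{9581059} = \frac{86229532}{9581059} \approx 9.0$)
$\frac{1}{\left(4725772 + m{\left(1116,538 - 210 \right)}\right) + r} = \frac{1}{\left(4725772 + 49\right) + \frac{86229532}{9581059}} = \frac{1}{4725821 + \frac{86229532}{9581059}} = \frac{1}{\frac{45278456053971}{9581059}} = \frac{9581059}{45278456053971}$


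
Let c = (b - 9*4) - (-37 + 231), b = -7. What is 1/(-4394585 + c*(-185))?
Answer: -1/4350740 ≈ -2.2985e-7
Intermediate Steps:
c = -237 (c = (-7 - 9*4) - (-37 + 231) = (-7 - 36) - 1*194 = -43 - 194 = -237)
1/(-4394585 + c*(-185)) = 1/(-4394585 - 237*(-185)) = 1/(-4394585 + 43845) = 1/(-4350740) = -1/4350740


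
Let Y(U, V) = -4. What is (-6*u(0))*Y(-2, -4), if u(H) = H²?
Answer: 0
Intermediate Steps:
(-6*u(0))*Y(-2, -4) = -6*0²*(-4) = -6*0*(-4) = 0*(-4) = 0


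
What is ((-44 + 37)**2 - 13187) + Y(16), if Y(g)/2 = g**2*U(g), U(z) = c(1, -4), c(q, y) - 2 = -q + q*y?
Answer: -14674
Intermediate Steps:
c(q, y) = 2 - q + q*y (c(q, y) = 2 + (-q + q*y) = 2 - q + q*y)
U(z) = -3 (U(z) = 2 - 1*1 + 1*(-4) = 2 - 1 - 4 = -3)
Y(g) = -6*g**2 (Y(g) = 2*(g**2*(-3)) = 2*(-3*g**2) = -6*g**2)
((-44 + 37)**2 - 13187) + Y(16) = ((-44 + 37)**2 - 13187) - 6*16**2 = ((-7)**2 - 13187) - 6*256 = (49 - 13187) - 1536 = -13138 - 1536 = -14674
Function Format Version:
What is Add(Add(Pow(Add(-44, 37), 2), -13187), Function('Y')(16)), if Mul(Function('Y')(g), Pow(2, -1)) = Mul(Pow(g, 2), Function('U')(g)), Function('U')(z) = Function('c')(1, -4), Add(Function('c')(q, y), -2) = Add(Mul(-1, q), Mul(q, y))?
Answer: -14674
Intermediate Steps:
Function('c')(q, y) = Add(2, Mul(-1, q), Mul(q, y)) (Function('c')(q, y) = Add(2, Add(Mul(-1, q), Mul(q, y))) = Add(2, Mul(-1, q), Mul(q, y)))
Function('U')(z) = -3 (Function('U')(z) = Add(2, Mul(-1, 1), Mul(1, -4)) = Add(2, -1, -4) = -3)
Function('Y')(g) = Mul(-6, Pow(g, 2)) (Function('Y')(g) = Mul(2, Mul(Pow(g, 2), -3)) = Mul(2, Mul(-3, Pow(g, 2))) = Mul(-6, Pow(g, 2)))
Add(Add(Pow(Add(-44, 37), 2), -13187), Function('Y')(16)) = Add(Add(Pow(Add(-44, 37), 2), -13187), Mul(-6, Pow(16, 2))) = Add(Add(Pow(-7, 2), -13187), Mul(-6, 256)) = Add(Add(49, -13187), -1536) = Add(-13138, -1536) = -14674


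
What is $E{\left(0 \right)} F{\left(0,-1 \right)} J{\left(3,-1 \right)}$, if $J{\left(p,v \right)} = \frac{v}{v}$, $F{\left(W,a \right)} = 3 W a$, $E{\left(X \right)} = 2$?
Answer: $0$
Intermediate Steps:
$F{\left(W,a \right)} = 3 W a$
$J{\left(p,v \right)} = 1$
$E{\left(0 \right)} F{\left(0,-1 \right)} J{\left(3,-1 \right)} = 2 \cdot 3 \cdot 0 \left(-1\right) 1 = 2 \cdot 0 \cdot 1 = 0 \cdot 1 = 0$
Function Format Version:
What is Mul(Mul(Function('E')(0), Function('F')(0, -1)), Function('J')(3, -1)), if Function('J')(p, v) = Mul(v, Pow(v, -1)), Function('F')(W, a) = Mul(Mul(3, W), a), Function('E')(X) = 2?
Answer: 0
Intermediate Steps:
Function('F')(W, a) = Mul(3, W, a)
Function('J')(p, v) = 1
Mul(Mul(Function('E')(0), Function('F')(0, -1)), Function('J')(3, -1)) = Mul(Mul(2, Mul(3, 0, -1)), 1) = Mul(Mul(2, 0), 1) = Mul(0, 1) = 0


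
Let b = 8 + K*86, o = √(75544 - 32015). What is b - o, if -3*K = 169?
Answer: -14510/3 - √43529 ≈ -5045.3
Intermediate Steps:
K = -169/3 (K = -⅓*169 = -169/3 ≈ -56.333)
o = √43529 ≈ 208.64
b = -14510/3 (b = 8 - 169/3*86 = 8 - 14534/3 = -14510/3 ≈ -4836.7)
b - o = -14510/3 - √43529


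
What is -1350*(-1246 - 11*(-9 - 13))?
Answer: 1355400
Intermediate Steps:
-1350*(-1246 - 11*(-9 - 13)) = -1350*(-1246 - 11*(-22)) = -1350*(-1246 + 242) = -1350*(-1004) = 1355400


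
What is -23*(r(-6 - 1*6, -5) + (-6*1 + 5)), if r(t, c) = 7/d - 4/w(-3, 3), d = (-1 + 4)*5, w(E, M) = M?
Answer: 644/15 ≈ 42.933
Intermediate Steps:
d = 15 (d = 3*5 = 15)
r(t, c) = -13/15 (r(t, c) = 7/15 - 4/3 = -13/15)
-23*(r(-6 - 1*6, -5) + (-6*1 + 5)) = -23*(-13/15 + (-6*1 + 5)) = -23*(-13/15 + (-6 + 5)) = -23*(-13/15 - 1) = -23*(-28/15) = 644/15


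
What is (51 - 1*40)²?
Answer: 121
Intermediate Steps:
(51 - 1*40)² = (51 - 40)² = 11² = 121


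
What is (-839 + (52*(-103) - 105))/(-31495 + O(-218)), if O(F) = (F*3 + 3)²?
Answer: -3150/196153 ≈ -0.016059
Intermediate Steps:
O(F) = (3 + 3*F)² (O(F) = (3*F + 3)² = (3 + 3*F)²)
(-839 + (52*(-103) - 105))/(-31495 + O(-218)) = (-839 + (52*(-103) - 105))/(-31495 + 9*(1 - 218)²) = (-839 + (-5356 - 105))/(-31495 + 9*(-217)²) = (-839 - 5461)/(-31495 + 9*47089) = -6300/(-31495 + 423801) = -6300/392306 = -6300*1/392306 = -3150/196153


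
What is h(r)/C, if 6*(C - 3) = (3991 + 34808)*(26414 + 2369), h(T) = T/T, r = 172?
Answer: 2/372250545 ≈ 5.3727e-9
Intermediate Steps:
h(T) = 1
C = 372250545/2 (C = 3 + ((3991 + 34808)*(26414 + 2369))/6 = 3 + (38799*28783)/6 = 3 + (⅙)*1116751617 = 3 + 372250539/2 = 372250545/2 ≈ 1.8613e+8)
h(r)/C = 1/(372250545/2) = 1*(2/372250545) = 2/372250545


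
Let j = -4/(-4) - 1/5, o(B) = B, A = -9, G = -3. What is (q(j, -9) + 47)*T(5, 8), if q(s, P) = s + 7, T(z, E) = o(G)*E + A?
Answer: -9042/5 ≈ -1808.4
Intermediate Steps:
T(z, E) = -9 - 3*E (T(z, E) = -3*E - 9 = -9 - 3*E)
j = 4/5 (j = -4*(-1/4) - 1*1/5 = 1 - 1/5 = 4/5 ≈ 0.80000)
q(s, P) = 7 + s
(q(j, -9) + 47)*T(5, 8) = ((7 + 4/5) + 47)*(-9 - 3*8) = (39/5 + 47)*(-9 - 24) = (274/5)*(-33) = -9042/5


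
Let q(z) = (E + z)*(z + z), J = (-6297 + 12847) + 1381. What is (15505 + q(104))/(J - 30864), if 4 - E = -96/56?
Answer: -268279/160531 ≈ -1.6712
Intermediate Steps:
E = 40/7 (E = 4 - (-96)/56 = 4 - 1*(-12/7) = 4 + 12/7 = 40/7 ≈ 5.7143)
J = 7931 (J = 6550 + 1381 = 7931)
q(z) = 2*z*(40/7 + z) (q(z) = (40/7 + z)*(z + z) = (40/7 + z)*(2*z) = 2*z*(40/7 + z))
(15505 + q(104))/(J - 30864) = (15505 + (2/7)*104*(40 + 7*104))/(7931 - 30864) = (15505 + (2/7)*104*(40 + 728))/(-22933) = (15505 + (2/7)*104*768)*(-1/22933) = (15505 + 159744/7)*(-1/22933) = (268279/7)*(-1/22933) = -268279/160531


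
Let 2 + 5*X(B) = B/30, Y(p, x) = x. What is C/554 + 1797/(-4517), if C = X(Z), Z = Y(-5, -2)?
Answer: -74805377/187681350 ≈ -0.39858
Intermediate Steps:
Z = -2
X(B) = -⅖ + B/150 (X(B) = -⅖ + (B/30)/5 = -⅖ + B/150)
C = -31/75 (C = -⅖ + (1/150)*(-2) = -⅖ - 1/75 = -31/75 ≈ -0.41333)
C/554 + 1797/(-4517) = -31/75/554 + 1797/(-4517) = -31/75*1/554 + 1797*(-1/4517) = -31/41550 - 1797/4517 = -74805377/187681350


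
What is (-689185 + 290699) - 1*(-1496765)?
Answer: 1098279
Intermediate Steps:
(-689185 + 290699) - 1*(-1496765) = -398486 + 1496765 = 1098279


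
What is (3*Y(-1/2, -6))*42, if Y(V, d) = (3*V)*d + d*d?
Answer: 5670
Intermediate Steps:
Y(V, d) = d² + 3*V*d (Y(V, d) = 3*V*d + d² = d² + 3*V*d)
(3*Y(-1/2, -6))*42 = (3*(-6*(-6 + 3*(-1/2))))*42 = (3*(-6*(-6 + 3*(-1*½))))*42 = (3*(-6*(-6 + 3*(-½))))*42 = (3*(-6*(-6 - 3/2)))*42 = (3*(-6*(-15/2)))*42 = (3*45)*42 = 135*42 = 5670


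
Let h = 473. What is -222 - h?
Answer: -695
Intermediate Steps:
-222 - h = -222 - 1*473 = -222 - 473 = -695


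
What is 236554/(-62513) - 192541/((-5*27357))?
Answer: -1847338487/777349155 ≈ -2.3765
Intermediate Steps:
236554/(-62513) - 192541/((-5*27357)) = 236554*(-1/62513) - 192541/(-136785) = -236554/62513 - 192541*(-1/136785) = -236554/62513 + 192541/136785 = -1847338487/777349155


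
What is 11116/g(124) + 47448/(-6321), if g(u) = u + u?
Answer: 4874761/130634 ≈ 37.316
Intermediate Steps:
g(u) = 2*u
11116/g(124) + 47448/(-6321) = 11116/((2*124)) + 47448/(-6321) = 11116/248 + 47448*(-1/6321) = 11116*(1/248) - 15816/2107 = 2779/62 - 15816/2107 = 4874761/130634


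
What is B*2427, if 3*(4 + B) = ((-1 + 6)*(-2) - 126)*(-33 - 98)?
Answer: 14403436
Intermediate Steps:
B = 17804/3 (B = -4 + (((-1 + 6)*(-2) - 126)*(-33 - 98))/3 = -4 + ((5*(-2) - 126)*(-131))/3 = -4 + ((-10 - 126)*(-131))/3 = -4 + (-136*(-131))/3 = -4 + (1/3)*17816 = -4 + 17816/3 = 17804/3 ≈ 5934.7)
B*2427 = (17804/3)*2427 = 14403436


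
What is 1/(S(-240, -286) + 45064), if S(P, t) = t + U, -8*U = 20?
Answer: 2/89551 ≈ 2.2334e-5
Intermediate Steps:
U = -5/2 (U = -⅛*20 = -5/2 ≈ -2.5000)
S(P, t) = -5/2 + t (S(P, t) = t - 5/2 = -5/2 + t)
1/(S(-240, -286) + 45064) = 1/((-5/2 - 286) + 45064) = 1/(-577/2 + 45064) = 1/(89551/2) = 2/89551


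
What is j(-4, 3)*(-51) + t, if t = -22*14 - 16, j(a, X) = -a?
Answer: -528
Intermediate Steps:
t = -324 (t = -308 - 16 = -324)
j(-4, 3)*(-51) + t = -1*(-4)*(-51) - 324 = 4*(-51) - 324 = -204 - 324 = -528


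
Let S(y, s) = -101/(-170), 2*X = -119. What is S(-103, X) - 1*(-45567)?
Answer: 7746491/170 ≈ 45568.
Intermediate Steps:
X = -119/2 (X = (1/2)*(-119) = -119/2 ≈ -59.500)
S(y, s) = 101/170 (S(y, s) = -101*(-1/170) = 101/170)
S(-103, X) - 1*(-45567) = 101/170 - 1*(-45567) = 101/170 + 45567 = 7746491/170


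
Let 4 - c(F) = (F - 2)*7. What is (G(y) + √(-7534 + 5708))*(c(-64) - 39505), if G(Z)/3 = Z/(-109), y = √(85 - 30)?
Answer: 117117*√55/109 - 39039*I*√1826 ≈ 7968.5 - 1.6682e+6*I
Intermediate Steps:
y = √55 ≈ 7.4162
G(Z) = -3*Z/109 (G(Z) = 3*(Z/(-109)) = 3*(Z*(-1/109)) = 3*(-Z/109) = -3*Z/109)
c(F) = 18 - 7*F (c(F) = 4 - (F - 2)*7 = 4 - (-2 + F)*7 = 4 - (-14 + 7*F) = 4 + (14 - 7*F) = 18 - 7*F)
(G(y) + √(-7534 + 5708))*(c(-64) - 39505) = (-3*√55/109 + √(-7534 + 5708))*((18 - 7*(-64)) - 39505) = (-3*√55/109 + √(-1826))*((18 + 448) - 39505) = (-3*√55/109 + I*√1826)*(466 - 39505) = (-3*√55/109 + I*√1826)*(-39039) = 117117*√55/109 - 39039*I*√1826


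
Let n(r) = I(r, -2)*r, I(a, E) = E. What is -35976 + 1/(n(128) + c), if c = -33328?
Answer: -1208217985/33584 ≈ -35976.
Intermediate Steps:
n(r) = -2*r
-35976 + 1/(n(128) + c) = -35976 + 1/(-2*128 - 33328) = -35976 + 1/(-256 - 33328) = -35976 + 1/(-33584) = -35976 - 1/33584 = -1208217985/33584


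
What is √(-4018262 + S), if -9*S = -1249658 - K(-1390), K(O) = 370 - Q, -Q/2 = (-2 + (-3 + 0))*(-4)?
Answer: I*√34914290/3 ≈ 1969.6*I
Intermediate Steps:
Q = -40 (Q = -2*(-2 + (-3 + 0))*(-4) = -2*(-2 - 3)*(-4) = -(-10)*(-4) = -2*20 = -40)
K(O) = 410 (K(O) = 370 - 1*(-40) = 370 + 40 = 410)
S = 1250068/9 (S = -(-1249658 - 1*410)/9 = -(-1249658 - 410)/9 = -⅑*(-1250068) = 1250068/9 ≈ 1.3890e+5)
√(-4018262 + S) = √(-4018262 + 1250068/9) = √(-34914290/9) = I*√34914290/3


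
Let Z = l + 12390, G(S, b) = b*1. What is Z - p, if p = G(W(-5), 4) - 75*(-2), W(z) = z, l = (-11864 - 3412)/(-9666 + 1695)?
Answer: 32516144/2657 ≈ 12238.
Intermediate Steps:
l = 5092/2657 (l = -15276/(-7971) = -15276*(-1/7971) = 5092/2657 ≈ 1.9164)
G(S, b) = b
p = 154 (p = 4 - 75*(-2) = 4 + 150 = 154)
Z = 32925322/2657 (Z = 5092/2657 + 12390 = 32925322/2657 ≈ 12392.)
Z - p = 32925322/2657 - 1*154 = 32925322/2657 - 154 = 32516144/2657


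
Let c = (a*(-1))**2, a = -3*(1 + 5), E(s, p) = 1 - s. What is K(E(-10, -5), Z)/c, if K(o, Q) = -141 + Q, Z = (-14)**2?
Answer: 55/324 ≈ 0.16975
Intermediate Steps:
a = -18 (a = -3*6 = -18)
Z = 196
c = 324 (c = (-18*(-1))**2 = 18**2 = 324)
K(E(-10, -5), Z)/c = (-141 + 196)/324 = 55*(1/324) = 55/324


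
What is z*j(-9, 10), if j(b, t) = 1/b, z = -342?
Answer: 38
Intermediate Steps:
z*j(-9, 10) = -342/(-9) = -342*(-⅑) = 38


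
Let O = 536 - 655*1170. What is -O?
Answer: 765814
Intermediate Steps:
O = -765814 (O = 536 - 766350 = -765814)
-O = -1*(-765814) = 765814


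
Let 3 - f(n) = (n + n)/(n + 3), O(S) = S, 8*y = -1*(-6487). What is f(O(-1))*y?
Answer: 6487/2 ≈ 3243.5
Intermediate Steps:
y = 6487/8 (y = (-1*(-6487))/8 = (1/8)*6487 = 6487/8 ≈ 810.88)
f(n) = 3 - 2*n/(3 + n) (f(n) = 3 - (n + n)/(n + 3) = 3 - 2*n/(3 + n))
f(O(-1))*y = ((9 - 1)/(3 - 1))*(6487/8) = (8/2)*(6487/8) = ((1/2)*8)*(6487/8) = 4*(6487/8) = 6487/2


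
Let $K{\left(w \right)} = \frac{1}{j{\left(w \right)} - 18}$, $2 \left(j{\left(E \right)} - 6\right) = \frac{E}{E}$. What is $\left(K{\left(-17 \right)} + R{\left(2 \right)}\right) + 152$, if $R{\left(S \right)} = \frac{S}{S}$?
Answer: $\frac{3517}{23} \approx 152.91$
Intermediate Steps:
$j{\left(E \right)} = \frac{13}{2}$ ($j{\left(E \right)} = 6 + \frac{E \frac{1}{E}}{2} = 6 + \frac{1}{2} \cdot 1 = 6 + \frac{1}{2} = \frac{13}{2}$)
$R{\left(S \right)} = 1$
$K{\left(w \right)} = - \frac{2}{23}$ ($K{\left(w \right)} = \frac{1}{\frac{13}{2} - 18} = \frac{1}{- \frac{23}{2}} = - \frac{2}{23}$)
$\left(K{\left(-17 \right)} + R{\left(2 \right)}\right) + 152 = \left(- \frac{2}{23} + 1\right) + 152 = \frac{21}{23} + 152 = \frac{3517}{23}$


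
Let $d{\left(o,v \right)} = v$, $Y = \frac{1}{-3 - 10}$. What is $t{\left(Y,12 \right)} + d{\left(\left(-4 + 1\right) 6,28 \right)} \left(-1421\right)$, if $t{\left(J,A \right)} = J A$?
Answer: $- \frac{517256}{13} \approx -39789.0$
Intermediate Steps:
$Y = - \frac{1}{13}$ ($Y = \frac{1}{-13} = - \frac{1}{13} \approx -0.076923$)
$t{\left(J,A \right)} = A J$
$t{\left(Y,12 \right)} + d{\left(\left(-4 + 1\right) 6,28 \right)} \left(-1421\right) = 12 \left(- \frac{1}{13}\right) + 28 \left(-1421\right) = - \frac{12}{13} - 39788 = - \frac{517256}{13}$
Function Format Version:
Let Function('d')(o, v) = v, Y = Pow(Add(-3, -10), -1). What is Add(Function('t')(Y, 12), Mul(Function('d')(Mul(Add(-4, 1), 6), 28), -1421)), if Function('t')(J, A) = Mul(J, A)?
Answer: Rational(-517256, 13) ≈ -39789.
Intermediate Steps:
Y = Rational(-1, 13) (Y = Pow(-13, -1) = Rational(-1, 13) ≈ -0.076923)
Function('t')(J, A) = Mul(A, J)
Add(Function('t')(Y, 12), Mul(Function('d')(Mul(Add(-4, 1), 6), 28), -1421)) = Add(Mul(12, Rational(-1, 13)), Mul(28, -1421)) = Add(Rational(-12, 13), -39788) = Rational(-517256, 13)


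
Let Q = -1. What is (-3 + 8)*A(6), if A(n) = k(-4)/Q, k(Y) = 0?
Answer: 0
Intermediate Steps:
A(n) = 0 (A(n) = 0/(-1) = 0*(-1) = 0)
(-3 + 8)*A(6) = (-3 + 8)*0 = 5*0 = 0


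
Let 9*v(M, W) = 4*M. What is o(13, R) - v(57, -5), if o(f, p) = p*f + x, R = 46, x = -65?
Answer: 1523/3 ≈ 507.67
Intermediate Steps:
v(M, W) = 4*M/9 (v(M, W) = (4*M)/9 = 4*M/9)
o(f, p) = -65 + f*p (o(f, p) = p*f - 65 = f*p - 65 = -65 + f*p)
o(13, R) - v(57, -5) = (-65 + 13*46) - 4*57/9 = (-65 + 598) - 1*76/3 = 533 - 76/3 = 1523/3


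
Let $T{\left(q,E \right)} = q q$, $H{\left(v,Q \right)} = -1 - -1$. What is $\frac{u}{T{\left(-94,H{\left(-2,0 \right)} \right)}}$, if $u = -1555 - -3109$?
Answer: $\frac{777}{4418} \approx 0.17587$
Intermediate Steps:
$H{\left(v,Q \right)} = 0$ ($H{\left(v,Q \right)} = -1 + 1 = 0$)
$u = 1554$ ($u = -1555 + 3109 = 1554$)
$T{\left(q,E \right)} = q^{2}$
$\frac{u}{T{\left(-94,H{\left(-2,0 \right)} \right)}} = \frac{1554}{\left(-94\right)^{2}} = \frac{1554}{8836} = 1554 \cdot \frac{1}{8836} = \frac{777}{4418}$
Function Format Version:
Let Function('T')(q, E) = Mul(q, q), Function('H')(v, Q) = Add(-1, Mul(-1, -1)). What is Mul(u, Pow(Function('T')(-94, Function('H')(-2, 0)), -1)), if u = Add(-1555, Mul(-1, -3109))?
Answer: Rational(777, 4418) ≈ 0.17587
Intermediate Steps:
Function('H')(v, Q) = 0 (Function('H')(v, Q) = Add(-1, 1) = 0)
u = 1554 (u = Add(-1555, 3109) = 1554)
Function('T')(q, E) = Pow(q, 2)
Mul(u, Pow(Function('T')(-94, Function('H')(-2, 0)), -1)) = Mul(1554, Pow(Pow(-94, 2), -1)) = Mul(1554, Pow(8836, -1)) = Mul(1554, Rational(1, 8836)) = Rational(777, 4418)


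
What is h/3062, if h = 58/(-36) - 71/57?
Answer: -977/1047204 ≈ -0.00093296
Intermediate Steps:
h = -977/342 (h = 58*(-1/36) - 71*1/57 = -29/18 - 71/57 = -977/342 ≈ -2.8567)
h/3062 = -977/342/3062 = (1/3062)*(-977/342) = -977/1047204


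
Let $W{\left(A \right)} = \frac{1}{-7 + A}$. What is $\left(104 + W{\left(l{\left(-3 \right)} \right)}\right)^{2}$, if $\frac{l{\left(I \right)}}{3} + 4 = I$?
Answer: $\frac{8473921}{784} \approx 10809.0$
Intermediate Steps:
$l{\left(I \right)} = -12 + 3 I$
$\left(104 + W{\left(l{\left(-3 \right)} \right)}\right)^{2} = \left(104 + \frac{1}{-7 + \left(-12 + 3 \left(-3\right)\right)}\right)^{2} = \left(104 + \frac{1}{-7 - 21}\right)^{2} = \left(104 + \frac{1}{-28}\right)^{2} = \left(104 - \frac{1}{28}\right)^{2} = \left(\frac{2911}{28}\right)^{2} = \frac{8473921}{784}$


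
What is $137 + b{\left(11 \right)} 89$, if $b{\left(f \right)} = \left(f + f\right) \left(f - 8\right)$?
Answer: $6011$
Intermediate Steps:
$b{\left(f \right)} = 2 f \left(-8 + f\right)$
$137 + b{\left(11 \right)} 89 = 137 + 2 \cdot 11 \left(-8 + 11\right) 89 = 137 + 2 \cdot 11 \cdot 3 \cdot 89 = 137 + 66 \cdot 89 = 137 + 5874 = 6011$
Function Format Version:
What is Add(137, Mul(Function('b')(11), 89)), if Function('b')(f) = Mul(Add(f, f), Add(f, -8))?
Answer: 6011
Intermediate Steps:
Function('b')(f) = Mul(2, f, Add(-8, f)) (Function('b')(f) = Mul(Mul(2, f), Add(-8, f)) = Mul(2, f, Add(-8, f)))
Add(137, Mul(Function('b')(11), 89)) = Add(137, Mul(Mul(2, 11, Add(-8, 11)), 89)) = Add(137, Mul(Mul(2, 11, 3), 89)) = Add(137, Mul(66, 89)) = Add(137, 5874) = 6011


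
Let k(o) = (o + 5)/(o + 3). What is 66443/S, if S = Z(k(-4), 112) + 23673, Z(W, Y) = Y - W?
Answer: 66443/23786 ≈ 2.7934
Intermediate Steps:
k(o) = (5 + o)/(3 + o)
S = 23786 (S = (112 - (5 - 4)/(3 - 4)) + 23673 = (112 - 1/(-1)) + 23673 = (112 - (-1)) + 23673 = (112 - 1*(-1)) + 23673 = (112 + 1) + 23673 = 113 + 23673 = 23786)
66443/S = 66443/23786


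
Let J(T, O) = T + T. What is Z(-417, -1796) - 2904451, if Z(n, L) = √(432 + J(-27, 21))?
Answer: -2904451 + 3*√42 ≈ -2.9044e+6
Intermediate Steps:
J(T, O) = 2*T
Z(n, L) = 3*√42 (Z(n, L) = √(432 + 2*(-27)) = √(432 - 54) = √378 = 3*√42)
Z(-417, -1796) - 2904451 = 3*√42 - 2904451 = -2904451 + 3*√42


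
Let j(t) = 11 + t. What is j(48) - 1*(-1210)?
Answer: 1269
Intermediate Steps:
j(48) - 1*(-1210) = (11 + 48) - 1*(-1210) = 59 + 1210 = 1269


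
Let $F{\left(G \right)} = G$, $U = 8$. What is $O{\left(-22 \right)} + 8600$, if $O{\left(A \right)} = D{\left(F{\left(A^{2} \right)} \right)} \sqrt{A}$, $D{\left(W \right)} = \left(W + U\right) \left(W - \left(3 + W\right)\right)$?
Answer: $8600 - 1476 i \sqrt{22} \approx 8600.0 - 6923.1 i$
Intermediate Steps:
$D{\left(W \right)} = -24 - 3 W$ ($D{\left(W \right)} = \left(W + 8\right) \left(W - \left(3 + W\right)\right) = \left(8 + W\right) \left(-3\right) = -24 - 3 W$)
$O{\left(A \right)} = \sqrt{A} \left(-24 - 3 A^{2}\right)$ ($O{\left(A \right)} = \left(-24 - 3 A^{2}\right) \sqrt{A} = \sqrt{A} \left(-24 - 3 A^{2}\right)$)
$O{\left(-22 \right)} + 8600 = 3 \sqrt{-22} \left(-8 - \left(-22\right)^{2}\right) + 8600 = 3 i \sqrt{22} \left(-8 - 484\right) + 8600 = 3 i \sqrt{22} \left(-492\right) + 8600 = - 1476 i \sqrt{22} + 8600 = 8600 - 1476 i \sqrt{22}$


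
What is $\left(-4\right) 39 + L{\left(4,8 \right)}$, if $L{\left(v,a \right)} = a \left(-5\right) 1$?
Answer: $-196$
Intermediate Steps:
$L{\left(v,a \right)} = - 5 a$ ($L{\left(v,a \right)} = - 5 a 1 = - 5 a$)
$\left(-4\right) 39 + L{\left(4,8 \right)} = \left(-4\right) 39 - 40 = -156 - 40 = -196$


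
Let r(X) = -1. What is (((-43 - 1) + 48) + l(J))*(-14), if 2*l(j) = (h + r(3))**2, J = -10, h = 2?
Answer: -63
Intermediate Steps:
l(j) = 1/2 (l(j) = (2 - 1)**2/2 = (1/2)*1**2 = (1/2)*1 = 1/2)
(((-43 - 1) + 48) + l(J))*(-14) = (((-43 - 1) + 48) + 1/2)*(-14) = ((-44 + 48) + 1/2)*(-14) = (4 + 1/2)*(-14) = (9/2)*(-14) = -63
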